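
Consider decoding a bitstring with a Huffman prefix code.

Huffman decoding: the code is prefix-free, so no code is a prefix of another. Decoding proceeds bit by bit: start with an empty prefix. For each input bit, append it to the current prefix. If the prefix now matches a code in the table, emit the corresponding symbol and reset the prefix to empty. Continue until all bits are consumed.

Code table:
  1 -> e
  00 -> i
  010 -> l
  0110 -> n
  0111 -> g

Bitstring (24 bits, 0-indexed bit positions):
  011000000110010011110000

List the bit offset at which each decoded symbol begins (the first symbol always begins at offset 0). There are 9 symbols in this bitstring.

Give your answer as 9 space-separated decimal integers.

Bit 0: prefix='0' (no match yet)
Bit 1: prefix='01' (no match yet)
Bit 2: prefix='011' (no match yet)
Bit 3: prefix='0110' -> emit 'n', reset
Bit 4: prefix='0' (no match yet)
Bit 5: prefix='00' -> emit 'i', reset
Bit 6: prefix='0' (no match yet)
Bit 7: prefix='00' -> emit 'i', reset
Bit 8: prefix='0' (no match yet)
Bit 9: prefix='01' (no match yet)
Bit 10: prefix='011' (no match yet)
Bit 11: prefix='0110' -> emit 'n', reset
Bit 12: prefix='0' (no match yet)
Bit 13: prefix='01' (no match yet)
Bit 14: prefix='010' -> emit 'l', reset
Bit 15: prefix='0' (no match yet)
Bit 16: prefix='01' (no match yet)
Bit 17: prefix='011' (no match yet)
Bit 18: prefix='0111' -> emit 'g', reset
Bit 19: prefix='1' -> emit 'e', reset
Bit 20: prefix='0' (no match yet)
Bit 21: prefix='00' -> emit 'i', reset
Bit 22: prefix='0' (no match yet)
Bit 23: prefix='00' -> emit 'i', reset

Answer: 0 4 6 8 12 15 19 20 22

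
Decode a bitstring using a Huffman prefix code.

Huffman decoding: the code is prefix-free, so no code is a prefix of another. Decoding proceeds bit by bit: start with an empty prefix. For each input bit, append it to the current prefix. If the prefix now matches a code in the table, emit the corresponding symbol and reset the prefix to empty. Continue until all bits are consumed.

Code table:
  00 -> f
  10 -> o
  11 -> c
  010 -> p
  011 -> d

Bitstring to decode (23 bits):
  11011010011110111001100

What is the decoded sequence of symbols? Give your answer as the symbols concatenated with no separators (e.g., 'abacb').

Answer: cdpdcdodf

Derivation:
Bit 0: prefix='1' (no match yet)
Bit 1: prefix='11' -> emit 'c', reset
Bit 2: prefix='0' (no match yet)
Bit 3: prefix='01' (no match yet)
Bit 4: prefix='011' -> emit 'd', reset
Bit 5: prefix='0' (no match yet)
Bit 6: prefix='01' (no match yet)
Bit 7: prefix='010' -> emit 'p', reset
Bit 8: prefix='0' (no match yet)
Bit 9: prefix='01' (no match yet)
Bit 10: prefix='011' -> emit 'd', reset
Bit 11: prefix='1' (no match yet)
Bit 12: prefix='11' -> emit 'c', reset
Bit 13: prefix='0' (no match yet)
Bit 14: prefix='01' (no match yet)
Bit 15: prefix='011' -> emit 'd', reset
Bit 16: prefix='1' (no match yet)
Bit 17: prefix='10' -> emit 'o', reset
Bit 18: prefix='0' (no match yet)
Bit 19: prefix='01' (no match yet)
Bit 20: prefix='011' -> emit 'd', reset
Bit 21: prefix='0' (no match yet)
Bit 22: prefix='00' -> emit 'f', reset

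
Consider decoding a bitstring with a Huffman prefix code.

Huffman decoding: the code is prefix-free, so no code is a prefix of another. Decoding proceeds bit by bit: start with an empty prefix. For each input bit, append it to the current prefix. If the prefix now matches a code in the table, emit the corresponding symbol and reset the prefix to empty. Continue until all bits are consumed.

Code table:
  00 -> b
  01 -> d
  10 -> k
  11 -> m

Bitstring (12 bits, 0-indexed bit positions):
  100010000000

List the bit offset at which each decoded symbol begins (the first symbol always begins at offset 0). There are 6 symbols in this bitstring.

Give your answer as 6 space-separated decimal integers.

Answer: 0 2 4 6 8 10

Derivation:
Bit 0: prefix='1' (no match yet)
Bit 1: prefix='10' -> emit 'k', reset
Bit 2: prefix='0' (no match yet)
Bit 3: prefix='00' -> emit 'b', reset
Bit 4: prefix='1' (no match yet)
Bit 5: prefix='10' -> emit 'k', reset
Bit 6: prefix='0' (no match yet)
Bit 7: prefix='00' -> emit 'b', reset
Bit 8: prefix='0' (no match yet)
Bit 9: prefix='00' -> emit 'b', reset
Bit 10: prefix='0' (no match yet)
Bit 11: prefix='00' -> emit 'b', reset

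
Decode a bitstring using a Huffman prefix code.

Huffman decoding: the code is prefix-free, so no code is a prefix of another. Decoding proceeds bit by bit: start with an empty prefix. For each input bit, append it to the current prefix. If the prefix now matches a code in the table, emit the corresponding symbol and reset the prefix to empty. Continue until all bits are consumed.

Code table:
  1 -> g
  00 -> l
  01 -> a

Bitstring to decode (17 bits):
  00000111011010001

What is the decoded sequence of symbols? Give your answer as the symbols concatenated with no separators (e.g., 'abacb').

Answer: llaggagala

Derivation:
Bit 0: prefix='0' (no match yet)
Bit 1: prefix='00' -> emit 'l', reset
Bit 2: prefix='0' (no match yet)
Bit 3: prefix='00' -> emit 'l', reset
Bit 4: prefix='0' (no match yet)
Bit 5: prefix='01' -> emit 'a', reset
Bit 6: prefix='1' -> emit 'g', reset
Bit 7: prefix='1' -> emit 'g', reset
Bit 8: prefix='0' (no match yet)
Bit 9: prefix='01' -> emit 'a', reset
Bit 10: prefix='1' -> emit 'g', reset
Bit 11: prefix='0' (no match yet)
Bit 12: prefix='01' -> emit 'a', reset
Bit 13: prefix='0' (no match yet)
Bit 14: prefix='00' -> emit 'l', reset
Bit 15: prefix='0' (no match yet)
Bit 16: prefix='01' -> emit 'a', reset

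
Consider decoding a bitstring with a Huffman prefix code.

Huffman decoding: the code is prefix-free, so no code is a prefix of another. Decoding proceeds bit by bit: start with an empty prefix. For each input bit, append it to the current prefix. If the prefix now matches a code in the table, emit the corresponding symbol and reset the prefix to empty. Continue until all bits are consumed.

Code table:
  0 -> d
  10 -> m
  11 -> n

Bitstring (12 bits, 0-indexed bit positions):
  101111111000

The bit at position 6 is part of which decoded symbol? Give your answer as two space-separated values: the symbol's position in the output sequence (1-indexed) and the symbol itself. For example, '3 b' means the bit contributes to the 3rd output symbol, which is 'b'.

Bit 0: prefix='1' (no match yet)
Bit 1: prefix='10' -> emit 'm', reset
Bit 2: prefix='1' (no match yet)
Bit 3: prefix='11' -> emit 'n', reset
Bit 4: prefix='1' (no match yet)
Bit 5: prefix='11' -> emit 'n', reset
Bit 6: prefix='1' (no match yet)
Bit 7: prefix='11' -> emit 'n', reset
Bit 8: prefix='1' (no match yet)
Bit 9: prefix='10' -> emit 'm', reset
Bit 10: prefix='0' -> emit 'd', reset

Answer: 4 n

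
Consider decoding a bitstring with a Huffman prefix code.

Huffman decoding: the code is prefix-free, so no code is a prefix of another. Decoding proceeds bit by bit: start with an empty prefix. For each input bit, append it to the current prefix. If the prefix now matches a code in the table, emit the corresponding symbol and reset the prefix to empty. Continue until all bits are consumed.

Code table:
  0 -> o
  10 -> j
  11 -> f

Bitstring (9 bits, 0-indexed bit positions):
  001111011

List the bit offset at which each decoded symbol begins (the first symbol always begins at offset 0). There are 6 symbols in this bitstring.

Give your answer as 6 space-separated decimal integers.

Answer: 0 1 2 4 6 7

Derivation:
Bit 0: prefix='0' -> emit 'o', reset
Bit 1: prefix='0' -> emit 'o', reset
Bit 2: prefix='1' (no match yet)
Bit 3: prefix='11' -> emit 'f', reset
Bit 4: prefix='1' (no match yet)
Bit 5: prefix='11' -> emit 'f', reset
Bit 6: prefix='0' -> emit 'o', reset
Bit 7: prefix='1' (no match yet)
Bit 8: prefix='11' -> emit 'f', reset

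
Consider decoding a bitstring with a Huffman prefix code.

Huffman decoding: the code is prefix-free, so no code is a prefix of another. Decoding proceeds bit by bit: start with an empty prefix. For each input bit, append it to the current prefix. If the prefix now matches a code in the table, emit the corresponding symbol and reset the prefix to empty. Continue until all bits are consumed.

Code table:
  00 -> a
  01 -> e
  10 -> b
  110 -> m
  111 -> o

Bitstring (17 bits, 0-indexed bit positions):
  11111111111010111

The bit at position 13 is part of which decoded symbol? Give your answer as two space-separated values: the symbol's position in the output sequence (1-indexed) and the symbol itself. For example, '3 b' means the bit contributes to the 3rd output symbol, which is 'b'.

Bit 0: prefix='1' (no match yet)
Bit 1: prefix='11' (no match yet)
Bit 2: prefix='111' -> emit 'o', reset
Bit 3: prefix='1' (no match yet)
Bit 4: prefix='11' (no match yet)
Bit 5: prefix='111' -> emit 'o', reset
Bit 6: prefix='1' (no match yet)
Bit 7: prefix='11' (no match yet)
Bit 8: prefix='111' -> emit 'o', reset
Bit 9: prefix='1' (no match yet)
Bit 10: prefix='11' (no match yet)
Bit 11: prefix='110' -> emit 'm', reset
Bit 12: prefix='1' (no match yet)
Bit 13: prefix='10' -> emit 'b', reset
Bit 14: prefix='1' (no match yet)
Bit 15: prefix='11' (no match yet)
Bit 16: prefix='111' -> emit 'o', reset

Answer: 5 b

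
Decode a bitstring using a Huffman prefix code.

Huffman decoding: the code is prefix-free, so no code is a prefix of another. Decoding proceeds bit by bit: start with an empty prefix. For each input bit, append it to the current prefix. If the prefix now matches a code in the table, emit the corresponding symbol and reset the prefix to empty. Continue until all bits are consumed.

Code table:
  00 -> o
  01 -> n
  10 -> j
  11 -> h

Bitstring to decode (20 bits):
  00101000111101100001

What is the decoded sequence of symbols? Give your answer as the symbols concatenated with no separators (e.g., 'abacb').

Answer: ojjohhnjon

Derivation:
Bit 0: prefix='0' (no match yet)
Bit 1: prefix='00' -> emit 'o', reset
Bit 2: prefix='1' (no match yet)
Bit 3: prefix='10' -> emit 'j', reset
Bit 4: prefix='1' (no match yet)
Bit 5: prefix='10' -> emit 'j', reset
Bit 6: prefix='0' (no match yet)
Bit 7: prefix='00' -> emit 'o', reset
Bit 8: prefix='1' (no match yet)
Bit 9: prefix='11' -> emit 'h', reset
Bit 10: prefix='1' (no match yet)
Bit 11: prefix='11' -> emit 'h', reset
Bit 12: prefix='0' (no match yet)
Bit 13: prefix='01' -> emit 'n', reset
Bit 14: prefix='1' (no match yet)
Bit 15: prefix='10' -> emit 'j', reset
Bit 16: prefix='0' (no match yet)
Bit 17: prefix='00' -> emit 'o', reset
Bit 18: prefix='0' (no match yet)
Bit 19: prefix='01' -> emit 'n', reset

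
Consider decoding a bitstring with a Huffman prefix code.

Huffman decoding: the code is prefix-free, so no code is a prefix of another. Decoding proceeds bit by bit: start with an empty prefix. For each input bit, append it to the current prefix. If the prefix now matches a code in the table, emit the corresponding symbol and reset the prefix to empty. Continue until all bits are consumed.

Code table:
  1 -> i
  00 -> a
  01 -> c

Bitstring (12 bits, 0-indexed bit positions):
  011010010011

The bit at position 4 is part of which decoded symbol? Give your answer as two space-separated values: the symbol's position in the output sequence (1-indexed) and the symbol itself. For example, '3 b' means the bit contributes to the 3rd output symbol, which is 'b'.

Bit 0: prefix='0' (no match yet)
Bit 1: prefix='01' -> emit 'c', reset
Bit 2: prefix='1' -> emit 'i', reset
Bit 3: prefix='0' (no match yet)
Bit 4: prefix='01' -> emit 'c', reset
Bit 5: prefix='0' (no match yet)
Bit 6: prefix='00' -> emit 'a', reset
Bit 7: prefix='1' -> emit 'i', reset
Bit 8: prefix='0' (no match yet)

Answer: 3 c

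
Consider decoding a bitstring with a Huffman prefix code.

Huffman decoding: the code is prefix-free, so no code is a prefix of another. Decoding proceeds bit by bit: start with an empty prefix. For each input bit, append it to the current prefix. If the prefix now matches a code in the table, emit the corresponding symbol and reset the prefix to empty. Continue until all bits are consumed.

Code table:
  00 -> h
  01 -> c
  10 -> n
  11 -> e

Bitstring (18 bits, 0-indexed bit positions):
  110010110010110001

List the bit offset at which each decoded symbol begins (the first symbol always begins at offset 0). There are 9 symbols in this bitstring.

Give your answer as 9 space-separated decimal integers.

Bit 0: prefix='1' (no match yet)
Bit 1: prefix='11' -> emit 'e', reset
Bit 2: prefix='0' (no match yet)
Bit 3: prefix='00' -> emit 'h', reset
Bit 4: prefix='1' (no match yet)
Bit 5: prefix='10' -> emit 'n', reset
Bit 6: prefix='1' (no match yet)
Bit 7: prefix='11' -> emit 'e', reset
Bit 8: prefix='0' (no match yet)
Bit 9: prefix='00' -> emit 'h', reset
Bit 10: prefix='1' (no match yet)
Bit 11: prefix='10' -> emit 'n', reset
Bit 12: prefix='1' (no match yet)
Bit 13: prefix='11' -> emit 'e', reset
Bit 14: prefix='0' (no match yet)
Bit 15: prefix='00' -> emit 'h', reset
Bit 16: prefix='0' (no match yet)
Bit 17: prefix='01' -> emit 'c', reset

Answer: 0 2 4 6 8 10 12 14 16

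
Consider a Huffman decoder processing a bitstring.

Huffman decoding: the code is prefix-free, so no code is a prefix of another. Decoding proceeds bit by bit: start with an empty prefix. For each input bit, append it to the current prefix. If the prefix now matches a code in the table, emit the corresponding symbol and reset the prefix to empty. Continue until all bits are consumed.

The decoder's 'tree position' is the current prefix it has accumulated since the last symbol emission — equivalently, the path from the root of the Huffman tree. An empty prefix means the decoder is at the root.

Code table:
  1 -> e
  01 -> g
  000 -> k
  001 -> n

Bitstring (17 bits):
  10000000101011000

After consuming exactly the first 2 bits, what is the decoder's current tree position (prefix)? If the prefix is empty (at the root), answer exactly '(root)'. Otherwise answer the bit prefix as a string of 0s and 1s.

Answer: 0

Derivation:
Bit 0: prefix='1' -> emit 'e', reset
Bit 1: prefix='0' (no match yet)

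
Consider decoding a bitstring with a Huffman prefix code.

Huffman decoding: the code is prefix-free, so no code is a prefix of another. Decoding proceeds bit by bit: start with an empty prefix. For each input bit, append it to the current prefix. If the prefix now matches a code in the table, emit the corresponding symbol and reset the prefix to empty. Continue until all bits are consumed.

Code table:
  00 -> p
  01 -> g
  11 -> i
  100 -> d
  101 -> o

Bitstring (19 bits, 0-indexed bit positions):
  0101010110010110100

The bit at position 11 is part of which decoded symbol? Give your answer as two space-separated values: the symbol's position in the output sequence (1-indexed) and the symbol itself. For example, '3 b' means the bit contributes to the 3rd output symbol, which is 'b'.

Bit 0: prefix='0' (no match yet)
Bit 1: prefix='01' -> emit 'g', reset
Bit 2: prefix='0' (no match yet)
Bit 3: prefix='01' -> emit 'g', reset
Bit 4: prefix='0' (no match yet)
Bit 5: prefix='01' -> emit 'g', reset
Bit 6: prefix='0' (no match yet)
Bit 7: prefix='01' -> emit 'g', reset
Bit 8: prefix='1' (no match yet)
Bit 9: prefix='10' (no match yet)
Bit 10: prefix='100' -> emit 'd', reset
Bit 11: prefix='1' (no match yet)
Bit 12: prefix='10' (no match yet)
Bit 13: prefix='101' -> emit 'o', reset
Bit 14: prefix='1' (no match yet)
Bit 15: prefix='10' (no match yet)

Answer: 6 o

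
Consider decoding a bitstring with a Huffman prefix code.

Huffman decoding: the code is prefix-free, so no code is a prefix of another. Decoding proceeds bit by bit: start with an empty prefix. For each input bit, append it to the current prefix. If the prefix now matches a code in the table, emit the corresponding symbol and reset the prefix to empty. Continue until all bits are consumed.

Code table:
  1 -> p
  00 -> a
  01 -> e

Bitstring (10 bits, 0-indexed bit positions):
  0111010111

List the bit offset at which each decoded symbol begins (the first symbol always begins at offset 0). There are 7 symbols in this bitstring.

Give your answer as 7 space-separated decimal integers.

Answer: 0 2 3 4 6 8 9

Derivation:
Bit 0: prefix='0' (no match yet)
Bit 1: prefix='01' -> emit 'e', reset
Bit 2: prefix='1' -> emit 'p', reset
Bit 3: prefix='1' -> emit 'p', reset
Bit 4: prefix='0' (no match yet)
Bit 5: prefix='01' -> emit 'e', reset
Bit 6: prefix='0' (no match yet)
Bit 7: prefix='01' -> emit 'e', reset
Bit 8: prefix='1' -> emit 'p', reset
Bit 9: prefix='1' -> emit 'p', reset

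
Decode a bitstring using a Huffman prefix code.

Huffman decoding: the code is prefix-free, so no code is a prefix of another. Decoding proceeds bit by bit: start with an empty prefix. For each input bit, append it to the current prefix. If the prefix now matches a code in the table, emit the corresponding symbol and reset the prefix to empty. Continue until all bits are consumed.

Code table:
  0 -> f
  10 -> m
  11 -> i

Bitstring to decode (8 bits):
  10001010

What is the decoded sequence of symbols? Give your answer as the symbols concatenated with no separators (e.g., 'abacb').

Answer: mffmm

Derivation:
Bit 0: prefix='1' (no match yet)
Bit 1: prefix='10' -> emit 'm', reset
Bit 2: prefix='0' -> emit 'f', reset
Bit 3: prefix='0' -> emit 'f', reset
Bit 4: prefix='1' (no match yet)
Bit 5: prefix='10' -> emit 'm', reset
Bit 6: prefix='1' (no match yet)
Bit 7: prefix='10' -> emit 'm', reset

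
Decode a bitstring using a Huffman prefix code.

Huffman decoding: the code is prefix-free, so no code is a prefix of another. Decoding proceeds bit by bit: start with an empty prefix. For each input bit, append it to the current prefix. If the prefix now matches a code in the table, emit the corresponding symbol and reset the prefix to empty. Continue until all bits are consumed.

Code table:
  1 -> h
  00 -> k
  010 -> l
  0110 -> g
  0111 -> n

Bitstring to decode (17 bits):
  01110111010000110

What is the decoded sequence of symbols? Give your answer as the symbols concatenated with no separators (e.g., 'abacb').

Bit 0: prefix='0' (no match yet)
Bit 1: prefix='01' (no match yet)
Bit 2: prefix='011' (no match yet)
Bit 3: prefix='0111' -> emit 'n', reset
Bit 4: prefix='0' (no match yet)
Bit 5: prefix='01' (no match yet)
Bit 6: prefix='011' (no match yet)
Bit 7: prefix='0111' -> emit 'n', reset
Bit 8: prefix='0' (no match yet)
Bit 9: prefix='01' (no match yet)
Bit 10: prefix='010' -> emit 'l', reset
Bit 11: prefix='0' (no match yet)
Bit 12: prefix='00' -> emit 'k', reset
Bit 13: prefix='0' (no match yet)
Bit 14: prefix='01' (no match yet)
Bit 15: prefix='011' (no match yet)
Bit 16: prefix='0110' -> emit 'g', reset

Answer: nnlkg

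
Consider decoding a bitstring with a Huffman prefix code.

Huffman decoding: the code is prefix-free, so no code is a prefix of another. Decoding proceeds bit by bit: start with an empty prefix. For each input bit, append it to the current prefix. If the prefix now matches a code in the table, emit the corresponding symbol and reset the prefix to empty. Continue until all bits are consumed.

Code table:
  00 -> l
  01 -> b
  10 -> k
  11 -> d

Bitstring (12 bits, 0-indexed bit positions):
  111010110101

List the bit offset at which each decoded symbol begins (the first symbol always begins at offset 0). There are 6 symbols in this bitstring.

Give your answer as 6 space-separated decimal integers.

Answer: 0 2 4 6 8 10

Derivation:
Bit 0: prefix='1' (no match yet)
Bit 1: prefix='11' -> emit 'd', reset
Bit 2: prefix='1' (no match yet)
Bit 3: prefix='10' -> emit 'k', reset
Bit 4: prefix='1' (no match yet)
Bit 5: prefix='10' -> emit 'k', reset
Bit 6: prefix='1' (no match yet)
Bit 7: prefix='11' -> emit 'd', reset
Bit 8: prefix='0' (no match yet)
Bit 9: prefix='01' -> emit 'b', reset
Bit 10: prefix='0' (no match yet)
Bit 11: prefix='01' -> emit 'b', reset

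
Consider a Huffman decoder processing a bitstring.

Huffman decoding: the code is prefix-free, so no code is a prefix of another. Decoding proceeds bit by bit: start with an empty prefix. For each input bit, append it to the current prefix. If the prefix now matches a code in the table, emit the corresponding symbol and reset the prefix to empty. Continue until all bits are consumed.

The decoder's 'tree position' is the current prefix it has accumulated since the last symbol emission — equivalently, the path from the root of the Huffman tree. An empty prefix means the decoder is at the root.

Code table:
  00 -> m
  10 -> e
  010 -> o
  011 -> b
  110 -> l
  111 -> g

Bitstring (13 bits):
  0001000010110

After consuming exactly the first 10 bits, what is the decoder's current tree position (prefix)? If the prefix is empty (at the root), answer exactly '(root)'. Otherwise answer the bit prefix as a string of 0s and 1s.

Answer: (root)

Derivation:
Bit 0: prefix='0' (no match yet)
Bit 1: prefix='00' -> emit 'm', reset
Bit 2: prefix='0' (no match yet)
Bit 3: prefix='01' (no match yet)
Bit 4: prefix='010' -> emit 'o', reset
Bit 5: prefix='0' (no match yet)
Bit 6: prefix='00' -> emit 'm', reset
Bit 7: prefix='0' (no match yet)
Bit 8: prefix='01' (no match yet)
Bit 9: prefix='010' -> emit 'o', reset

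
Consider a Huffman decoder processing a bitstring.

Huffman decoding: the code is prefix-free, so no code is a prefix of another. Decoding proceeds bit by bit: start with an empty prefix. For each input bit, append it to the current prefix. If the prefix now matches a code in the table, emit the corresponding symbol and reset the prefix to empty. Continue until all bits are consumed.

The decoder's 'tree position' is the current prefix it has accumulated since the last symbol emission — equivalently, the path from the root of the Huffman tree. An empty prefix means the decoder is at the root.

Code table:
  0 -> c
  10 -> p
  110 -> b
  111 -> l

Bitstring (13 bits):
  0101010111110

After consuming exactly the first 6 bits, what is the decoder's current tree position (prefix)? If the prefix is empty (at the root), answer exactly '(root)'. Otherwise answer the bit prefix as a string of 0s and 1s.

Bit 0: prefix='0' -> emit 'c', reset
Bit 1: prefix='1' (no match yet)
Bit 2: prefix='10' -> emit 'p', reset
Bit 3: prefix='1' (no match yet)
Bit 4: prefix='10' -> emit 'p', reset
Bit 5: prefix='1' (no match yet)

Answer: 1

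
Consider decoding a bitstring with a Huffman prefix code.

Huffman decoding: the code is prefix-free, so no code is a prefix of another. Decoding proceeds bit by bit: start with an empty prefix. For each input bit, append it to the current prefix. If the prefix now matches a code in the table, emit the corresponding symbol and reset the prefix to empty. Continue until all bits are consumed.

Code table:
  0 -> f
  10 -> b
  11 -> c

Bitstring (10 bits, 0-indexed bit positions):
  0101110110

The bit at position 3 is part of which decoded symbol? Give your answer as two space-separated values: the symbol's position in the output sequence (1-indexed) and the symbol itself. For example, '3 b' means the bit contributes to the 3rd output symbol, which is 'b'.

Answer: 3 c

Derivation:
Bit 0: prefix='0' -> emit 'f', reset
Bit 1: prefix='1' (no match yet)
Bit 2: prefix='10' -> emit 'b', reset
Bit 3: prefix='1' (no match yet)
Bit 4: prefix='11' -> emit 'c', reset
Bit 5: prefix='1' (no match yet)
Bit 6: prefix='10' -> emit 'b', reset
Bit 7: prefix='1' (no match yet)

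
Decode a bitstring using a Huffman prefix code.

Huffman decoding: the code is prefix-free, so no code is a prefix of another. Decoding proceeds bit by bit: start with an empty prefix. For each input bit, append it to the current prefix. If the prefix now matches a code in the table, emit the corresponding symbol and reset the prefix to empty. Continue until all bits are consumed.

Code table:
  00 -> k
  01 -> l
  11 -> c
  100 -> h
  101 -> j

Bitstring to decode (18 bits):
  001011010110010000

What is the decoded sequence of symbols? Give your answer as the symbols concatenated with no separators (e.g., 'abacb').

Answer: kjjlhhk

Derivation:
Bit 0: prefix='0' (no match yet)
Bit 1: prefix='00' -> emit 'k', reset
Bit 2: prefix='1' (no match yet)
Bit 3: prefix='10' (no match yet)
Bit 4: prefix='101' -> emit 'j', reset
Bit 5: prefix='1' (no match yet)
Bit 6: prefix='10' (no match yet)
Bit 7: prefix='101' -> emit 'j', reset
Bit 8: prefix='0' (no match yet)
Bit 9: prefix='01' -> emit 'l', reset
Bit 10: prefix='1' (no match yet)
Bit 11: prefix='10' (no match yet)
Bit 12: prefix='100' -> emit 'h', reset
Bit 13: prefix='1' (no match yet)
Bit 14: prefix='10' (no match yet)
Bit 15: prefix='100' -> emit 'h', reset
Bit 16: prefix='0' (no match yet)
Bit 17: prefix='00' -> emit 'k', reset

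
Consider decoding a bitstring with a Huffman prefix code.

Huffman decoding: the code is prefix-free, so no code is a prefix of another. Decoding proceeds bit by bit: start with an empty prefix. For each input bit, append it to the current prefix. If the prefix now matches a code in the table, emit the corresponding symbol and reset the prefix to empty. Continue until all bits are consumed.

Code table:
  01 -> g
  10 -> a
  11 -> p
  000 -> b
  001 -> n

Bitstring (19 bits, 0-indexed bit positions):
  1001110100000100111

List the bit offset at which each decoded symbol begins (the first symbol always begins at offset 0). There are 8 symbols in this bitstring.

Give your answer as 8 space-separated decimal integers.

Answer: 0 2 4 6 8 11 14 17

Derivation:
Bit 0: prefix='1' (no match yet)
Bit 1: prefix='10' -> emit 'a', reset
Bit 2: prefix='0' (no match yet)
Bit 3: prefix='01' -> emit 'g', reset
Bit 4: prefix='1' (no match yet)
Bit 5: prefix='11' -> emit 'p', reset
Bit 6: prefix='0' (no match yet)
Bit 7: prefix='01' -> emit 'g', reset
Bit 8: prefix='0' (no match yet)
Bit 9: prefix='00' (no match yet)
Bit 10: prefix='000' -> emit 'b', reset
Bit 11: prefix='0' (no match yet)
Bit 12: prefix='00' (no match yet)
Bit 13: prefix='001' -> emit 'n', reset
Bit 14: prefix='0' (no match yet)
Bit 15: prefix='00' (no match yet)
Bit 16: prefix='001' -> emit 'n', reset
Bit 17: prefix='1' (no match yet)
Bit 18: prefix='11' -> emit 'p', reset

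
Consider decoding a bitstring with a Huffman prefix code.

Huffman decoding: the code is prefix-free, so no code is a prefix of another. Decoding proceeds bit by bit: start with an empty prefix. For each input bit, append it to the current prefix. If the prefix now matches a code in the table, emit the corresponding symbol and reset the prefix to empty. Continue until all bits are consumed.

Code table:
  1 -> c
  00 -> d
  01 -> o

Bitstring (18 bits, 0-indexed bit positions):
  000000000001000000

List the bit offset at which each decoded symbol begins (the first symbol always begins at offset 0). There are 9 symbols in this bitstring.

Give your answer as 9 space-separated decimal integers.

Answer: 0 2 4 6 8 10 12 14 16

Derivation:
Bit 0: prefix='0' (no match yet)
Bit 1: prefix='00' -> emit 'd', reset
Bit 2: prefix='0' (no match yet)
Bit 3: prefix='00' -> emit 'd', reset
Bit 4: prefix='0' (no match yet)
Bit 5: prefix='00' -> emit 'd', reset
Bit 6: prefix='0' (no match yet)
Bit 7: prefix='00' -> emit 'd', reset
Bit 8: prefix='0' (no match yet)
Bit 9: prefix='00' -> emit 'd', reset
Bit 10: prefix='0' (no match yet)
Bit 11: prefix='01' -> emit 'o', reset
Bit 12: prefix='0' (no match yet)
Bit 13: prefix='00' -> emit 'd', reset
Bit 14: prefix='0' (no match yet)
Bit 15: prefix='00' -> emit 'd', reset
Bit 16: prefix='0' (no match yet)
Bit 17: prefix='00' -> emit 'd', reset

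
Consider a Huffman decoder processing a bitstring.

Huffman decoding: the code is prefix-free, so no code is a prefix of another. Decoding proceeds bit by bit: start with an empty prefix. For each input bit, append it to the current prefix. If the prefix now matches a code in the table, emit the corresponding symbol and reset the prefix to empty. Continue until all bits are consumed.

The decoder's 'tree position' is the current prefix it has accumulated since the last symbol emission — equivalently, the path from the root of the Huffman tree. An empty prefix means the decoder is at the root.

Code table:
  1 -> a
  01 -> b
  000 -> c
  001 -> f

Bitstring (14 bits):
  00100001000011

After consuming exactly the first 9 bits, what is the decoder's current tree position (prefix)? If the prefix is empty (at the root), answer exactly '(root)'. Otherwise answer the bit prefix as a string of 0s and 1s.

Answer: 0

Derivation:
Bit 0: prefix='0' (no match yet)
Bit 1: prefix='00' (no match yet)
Bit 2: prefix='001' -> emit 'f', reset
Bit 3: prefix='0' (no match yet)
Bit 4: prefix='00' (no match yet)
Bit 5: prefix='000' -> emit 'c', reset
Bit 6: prefix='0' (no match yet)
Bit 7: prefix='01' -> emit 'b', reset
Bit 8: prefix='0' (no match yet)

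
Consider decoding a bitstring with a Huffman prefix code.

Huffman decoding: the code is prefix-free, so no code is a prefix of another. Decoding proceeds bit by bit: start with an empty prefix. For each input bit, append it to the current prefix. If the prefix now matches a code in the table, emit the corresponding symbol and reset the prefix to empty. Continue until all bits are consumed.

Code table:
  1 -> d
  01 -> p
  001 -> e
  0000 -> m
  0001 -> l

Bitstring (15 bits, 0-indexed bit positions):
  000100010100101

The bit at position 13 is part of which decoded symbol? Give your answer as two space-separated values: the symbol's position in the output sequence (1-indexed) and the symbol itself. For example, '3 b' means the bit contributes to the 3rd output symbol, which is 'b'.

Answer: 5 p

Derivation:
Bit 0: prefix='0' (no match yet)
Bit 1: prefix='00' (no match yet)
Bit 2: prefix='000' (no match yet)
Bit 3: prefix='0001' -> emit 'l', reset
Bit 4: prefix='0' (no match yet)
Bit 5: prefix='00' (no match yet)
Bit 6: prefix='000' (no match yet)
Bit 7: prefix='0001' -> emit 'l', reset
Bit 8: prefix='0' (no match yet)
Bit 9: prefix='01' -> emit 'p', reset
Bit 10: prefix='0' (no match yet)
Bit 11: prefix='00' (no match yet)
Bit 12: prefix='001' -> emit 'e', reset
Bit 13: prefix='0' (no match yet)
Bit 14: prefix='01' -> emit 'p', reset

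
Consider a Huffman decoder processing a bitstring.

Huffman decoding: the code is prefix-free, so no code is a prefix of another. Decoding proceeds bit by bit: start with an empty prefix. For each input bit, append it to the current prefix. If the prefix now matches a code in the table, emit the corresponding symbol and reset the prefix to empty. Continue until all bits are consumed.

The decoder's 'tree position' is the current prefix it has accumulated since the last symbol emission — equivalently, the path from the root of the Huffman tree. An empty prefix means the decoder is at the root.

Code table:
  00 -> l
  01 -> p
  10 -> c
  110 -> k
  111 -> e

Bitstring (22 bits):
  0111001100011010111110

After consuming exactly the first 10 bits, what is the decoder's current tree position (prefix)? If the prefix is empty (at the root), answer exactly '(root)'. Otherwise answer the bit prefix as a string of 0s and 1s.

Answer: 0

Derivation:
Bit 0: prefix='0' (no match yet)
Bit 1: prefix='01' -> emit 'p', reset
Bit 2: prefix='1' (no match yet)
Bit 3: prefix='11' (no match yet)
Bit 4: prefix='110' -> emit 'k', reset
Bit 5: prefix='0' (no match yet)
Bit 6: prefix='01' -> emit 'p', reset
Bit 7: prefix='1' (no match yet)
Bit 8: prefix='10' -> emit 'c', reset
Bit 9: prefix='0' (no match yet)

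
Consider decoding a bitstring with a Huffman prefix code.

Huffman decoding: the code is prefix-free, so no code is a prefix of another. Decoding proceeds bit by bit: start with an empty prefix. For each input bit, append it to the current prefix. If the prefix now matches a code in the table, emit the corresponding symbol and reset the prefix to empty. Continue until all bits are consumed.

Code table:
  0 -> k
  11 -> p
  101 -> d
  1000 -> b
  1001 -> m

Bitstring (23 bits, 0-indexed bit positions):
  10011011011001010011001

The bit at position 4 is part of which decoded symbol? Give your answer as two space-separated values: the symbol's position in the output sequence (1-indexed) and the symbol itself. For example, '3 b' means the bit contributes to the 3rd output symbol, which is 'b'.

Answer: 2 d

Derivation:
Bit 0: prefix='1' (no match yet)
Bit 1: prefix='10' (no match yet)
Bit 2: prefix='100' (no match yet)
Bit 3: prefix='1001' -> emit 'm', reset
Bit 4: prefix='1' (no match yet)
Bit 5: prefix='10' (no match yet)
Bit 6: prefix='101' -> emit 'd', reset
Bit 7: prefix='1' (no match yet)
Bit 8: prefix='10' (no match yet)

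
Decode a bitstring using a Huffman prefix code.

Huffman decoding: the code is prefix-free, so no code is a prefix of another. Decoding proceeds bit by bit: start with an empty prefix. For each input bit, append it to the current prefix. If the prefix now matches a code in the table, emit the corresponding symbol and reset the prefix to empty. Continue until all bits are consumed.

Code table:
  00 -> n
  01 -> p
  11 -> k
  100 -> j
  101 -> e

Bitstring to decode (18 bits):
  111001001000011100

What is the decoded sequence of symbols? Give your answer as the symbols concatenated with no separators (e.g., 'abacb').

Answer: kjjjnkj

Derivation:
Bit 0: prefix='1' (no match yet)
Bit 1: prefix='11' -> emit 'k', reset
Bit 2: prefix='1' (no match yet)
Bit 3: prefix='10' (no match yet)
Bit 4: prefix='100' -> emit 'j', reset
Bit 5: prefix='1' (no match yet)
Bit 6: prefix='10' (no match yet)
Bit 7: prefix='100' -> emit 'j', reset
Bit 8: prefix='1' (no match yet)
Bit 9: prefix='10' (no match yet)
Bit 10: prefix='100' -> emit 'j', reset
Bit 11: prefix='0' (no match yet)
Bit 12: prefix='00' -> emit 'n', reset
Bit 13: prefix='1' (no match yet)
Bit 14: prefix='11' -> emit 'k', reset
Bit 15: prefix='1' (no match yet)
Bit 16: prefix='10' (no match yet)
Bit 17: prefix='100' -> emit 'j', reset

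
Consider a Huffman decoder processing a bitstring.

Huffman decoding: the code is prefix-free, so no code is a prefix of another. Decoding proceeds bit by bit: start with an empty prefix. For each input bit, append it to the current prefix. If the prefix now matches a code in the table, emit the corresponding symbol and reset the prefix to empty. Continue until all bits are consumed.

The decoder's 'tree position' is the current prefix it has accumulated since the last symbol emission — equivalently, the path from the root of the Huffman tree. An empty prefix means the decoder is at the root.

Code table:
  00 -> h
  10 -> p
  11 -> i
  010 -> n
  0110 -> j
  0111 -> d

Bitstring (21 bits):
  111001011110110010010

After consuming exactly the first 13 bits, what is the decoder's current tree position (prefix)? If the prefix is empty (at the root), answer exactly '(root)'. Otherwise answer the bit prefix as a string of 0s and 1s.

Answer: 01

Derivation:
Bit 0: prefix='1' (no match yet)
Bit 1: prefix='11' -> emit 'i', reset
Bit 2: prefix='1' (no match yet)
Bit 3: prefix='10' -> emit 'p', reset
Bit 4: prefix='0' (no match yet)
Bit 5: prefix='01' (no match yet)
Bit 6: prefix='010' -> emit 'n', reset
Bit 7: prefix='1' (no match yet)
Bit 8: prefix='11' -> emit 'i', reset
Bit 9: prefix='1' (no match yet)
Bit 10: prefix='11' -> emit 'i', reset
Bit 11: prefix='0' (no match yet)
Bit 12: prefix='01' (no match yet)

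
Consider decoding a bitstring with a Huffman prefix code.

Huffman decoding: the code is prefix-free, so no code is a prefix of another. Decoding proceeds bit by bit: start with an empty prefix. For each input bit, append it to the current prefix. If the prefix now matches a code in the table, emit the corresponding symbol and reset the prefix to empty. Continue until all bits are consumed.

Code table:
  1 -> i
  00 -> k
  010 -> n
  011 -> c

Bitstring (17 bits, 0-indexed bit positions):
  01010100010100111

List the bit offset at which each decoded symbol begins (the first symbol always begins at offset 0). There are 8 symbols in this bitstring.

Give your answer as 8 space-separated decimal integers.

Answer: 0 3 4 7 9 10 13 16

Derivation:
Bit 0: prefix='0' (no match yet)
Bit 1: prefix='01' (no match yet)
Bit 2: prefix='010' -> emit 'n', reset
Bit 3: prefix='1' -> emit 'i', reset
Bit 4: prefix='0' (no match yet)
Bit 5: prefix='01' (no match yet)
Bit 6: prefix='010' -> emit 'n', reset
Bit 7: prefix='0' (no match yet)
Bit 8: prefix='00' -> emit 'k', reset
Bit 9: prefix='1' -> emit 'i', reset
Bit 10: prefix='0' (no match yet)
Bit 11: prefix='01' (no match yet)
Bit 12: prefix='010' -> emit 'n', reset
Bit 13: prefix='0' (no match yet)
Bit 14: prefix='01' (no match yet)
Bit 15: prefix='011' -> emit 'c', reset
Bit 16: prefix='1' -> emit 'i', reset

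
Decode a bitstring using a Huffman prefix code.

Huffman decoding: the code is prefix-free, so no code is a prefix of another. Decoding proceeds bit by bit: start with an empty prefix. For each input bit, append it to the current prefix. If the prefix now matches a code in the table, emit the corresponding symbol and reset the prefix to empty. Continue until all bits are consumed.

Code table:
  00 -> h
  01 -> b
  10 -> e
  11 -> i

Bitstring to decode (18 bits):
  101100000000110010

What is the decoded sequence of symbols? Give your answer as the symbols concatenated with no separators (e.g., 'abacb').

Answer: eihhhhihe

Derivation:
Bit 0: prefix='1' (no match yet)
Bit 1: prefix='10' -> emit 'e', reset
Bit 2: prefix='1' (no match yet)
Bit 3: prefix='11' -> emit 'i', reset
Bit 4: prefix='0' (no match yet)
Bit 5: prefix='00' -> emit 'h', reset
Bit 6: prefix='0' (no match yet)
Bit 7: prefix='00' -> emit 'h', reset
Bit 8: prefix='0' (no match yet)
Bit 9: prefix='00' -> emit 'h', reset
Bit 10: prefix='0' (no match yet)
Bit 11: prefix='00' -> emit 'h', reset
Bit 12: prefix='1' (no match yet)
Bit 13: prefix='11' -> emit 'i', reset
Bit 14: prefix='0' (no match yet)
Bit 15: prefix='00' -> emit 'h', reset
Bit 16: prefix='1' (no match yet)
Bit 17: prefix='10' -> emit 'e', reset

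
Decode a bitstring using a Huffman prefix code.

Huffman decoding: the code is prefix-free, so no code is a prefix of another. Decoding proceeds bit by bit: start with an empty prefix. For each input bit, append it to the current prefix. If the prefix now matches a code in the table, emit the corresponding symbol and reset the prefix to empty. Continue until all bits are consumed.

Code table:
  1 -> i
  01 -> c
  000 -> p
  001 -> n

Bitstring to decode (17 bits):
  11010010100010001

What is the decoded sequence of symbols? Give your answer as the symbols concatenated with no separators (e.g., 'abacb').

Answer: iicncpipi

Derivation:
Bit 0: prefix='1' -> emit 'i', reset
Bit 1: prefix='1' -> emit 'i', reset
Bit 2: prefix='0' (no match yet)
Bit 3: prefix='01' -> emit 'c', reset
Bit 4: prefix='0' (no match yet)
Bit 5: prefix='00' (no match yet)
Bit 6: prefix='001' -> emit 'n', reset
Bit 7: prefix='0' (no match yet)
Bit 8: prefix='01' -> emit 'c', reset
Bit 9: prefix='0' (no match yet)
Bit 10: prefix='00' (no match yet)
Bit 11: prefix='000' -> emit 'p', reset
Bit 12: prefix='1' -> emit 'i', reset
Bit 13: prefix='0' (no match yet)
Bit 14: prefix='00' (no match yet)
Bit 15: prefix='000' -> emit 'p', reset
Bit 16: prefix='1' -> emit 'i', reset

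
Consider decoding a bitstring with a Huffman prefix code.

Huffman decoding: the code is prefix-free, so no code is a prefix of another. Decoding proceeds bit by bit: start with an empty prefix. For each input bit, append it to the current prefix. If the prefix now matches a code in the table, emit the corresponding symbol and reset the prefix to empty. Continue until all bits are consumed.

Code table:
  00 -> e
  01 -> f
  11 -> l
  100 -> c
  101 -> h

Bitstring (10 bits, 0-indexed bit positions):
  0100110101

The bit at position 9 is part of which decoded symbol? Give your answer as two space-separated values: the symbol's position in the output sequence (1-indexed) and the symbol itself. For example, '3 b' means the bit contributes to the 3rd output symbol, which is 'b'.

Bit 0: prefix='0' (no match yet)
Bit 1: prefix='01' -> emit 'f', reset
Bit 2: prefix='0' (no match yet)
Bit 3: prefix='00' -> emit 'e', reset
Bit 4: prefix='1' (no match yet)
Bit 5: prefix='11' -> emit 'l', reset
Bit 6: prefix='0' (no match yet)
Bit 7: prefix='01' -> emit 'f', reset
Bit 8: prefix='0' (no match yet)
Bit 9: prefix='01' -> emit 'f', reset

Answer: 5 f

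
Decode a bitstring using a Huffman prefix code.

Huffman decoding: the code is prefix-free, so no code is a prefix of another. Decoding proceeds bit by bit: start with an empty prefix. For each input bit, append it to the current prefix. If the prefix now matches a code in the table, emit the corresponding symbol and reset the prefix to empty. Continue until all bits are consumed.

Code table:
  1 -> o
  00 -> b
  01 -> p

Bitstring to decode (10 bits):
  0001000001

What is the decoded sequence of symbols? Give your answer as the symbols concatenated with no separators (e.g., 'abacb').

Answer: bpbbp

Derivation:
Bit 0: prefix='0' (no match yet)
Bit 1: prefix='00' -> emit 'b', reset
Bit 2: prefix='0' (no match yet)
Bit 3: prefix='01' -> emit 'p', reset
Bit 4: prefix='0' (no match yet)
Bit 5: prefix='00' -> emit 'b', reset
Bit 6: prefix='0' (no match yet)
Bit 7: prefix='00' -> emit 'b', reset
Bit 8: prefix='0' (no match yet)
Bit 9: prefix='01' -> emit 'p', reset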